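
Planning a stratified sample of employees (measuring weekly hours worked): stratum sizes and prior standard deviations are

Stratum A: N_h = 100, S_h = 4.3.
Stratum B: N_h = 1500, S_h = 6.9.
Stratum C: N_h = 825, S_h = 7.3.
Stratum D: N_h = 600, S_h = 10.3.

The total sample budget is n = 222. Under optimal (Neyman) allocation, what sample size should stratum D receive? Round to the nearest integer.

60

Neyman allocation: n_h = n · N_h S_h / Σ N_i S_i, with n = 222.
  stratum A: N_h·S_h = 100·4.3 = 430.00
  stratum B: N_h·S_h = 1500·6.9 = 10350.00
  stratum C: N_h·S_h = 825·7.3 = 6022.50
  stratum D: N_h·S_h = 600·10.3 = 6180.00
Σ N_h S_h = 22982.50
n for stratum D = 222·6180.00/22982.50 = 59.696 → 60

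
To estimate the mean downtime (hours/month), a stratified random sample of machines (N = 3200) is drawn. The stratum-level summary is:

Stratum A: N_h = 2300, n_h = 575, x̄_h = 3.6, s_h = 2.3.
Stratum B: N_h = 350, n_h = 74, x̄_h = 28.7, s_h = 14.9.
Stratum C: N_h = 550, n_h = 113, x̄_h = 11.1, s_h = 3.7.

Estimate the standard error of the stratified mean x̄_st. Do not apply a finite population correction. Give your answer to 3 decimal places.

V̂(x̄_st) = Σ W_h² s_h²/n_h, with W_h = N_h/N and N = 3200:
  stratum A: (2300/3200)²·2.3²/575 = 0.00475273
  stratum B: (350/3200)²·14.9²/74 = 0.0358903
  stratum C: (550/3200)²·3.7²/113 = 0.00357891
V̂(x̄_st) = 0.0442219
SE(x̄_st) = √0.0442219 = 0.21029

SE(x̄_st) ≈ 0.210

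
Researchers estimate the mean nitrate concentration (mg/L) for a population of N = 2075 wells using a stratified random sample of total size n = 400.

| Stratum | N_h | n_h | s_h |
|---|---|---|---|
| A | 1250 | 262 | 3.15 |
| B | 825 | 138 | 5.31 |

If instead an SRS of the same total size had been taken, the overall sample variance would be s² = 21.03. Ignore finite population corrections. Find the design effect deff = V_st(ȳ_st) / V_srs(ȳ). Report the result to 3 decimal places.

V̂(ȳ_st) = Σ W_h² s_h²/n_h, with W_h = N_h/N and N = 2075:
  stratum A: (1250/2075)²·3.15²/262 = 0.0137437
  stratum B: (825/2075)²·5.31²/138 = 0.0322984
V_st = 0.0460421
V_srs = s²/n = 21.03/400 = 0.052575
deff = V_st / V_srs = 0.0460421/0.052575 = 0.8757

deff ≈ 0.876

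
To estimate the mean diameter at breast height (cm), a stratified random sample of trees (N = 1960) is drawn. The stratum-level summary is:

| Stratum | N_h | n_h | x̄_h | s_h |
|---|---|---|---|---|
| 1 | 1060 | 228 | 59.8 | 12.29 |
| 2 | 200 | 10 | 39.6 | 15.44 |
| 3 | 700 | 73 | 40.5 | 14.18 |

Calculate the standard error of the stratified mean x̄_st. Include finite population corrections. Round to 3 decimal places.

V̂(x̄_st) = Σ W_h² (1 − n_h/N_h) s_h²/n_h, with W_h = N_h/N and N = 1960:
  stratum 1: (1060/1960)²·(1 − 228/1060)·12.29²/228 = 0.152085
  stratum 2: (200/1960)²·(1 − 10/200)·15.44²/10 = 0.235812
  stratum 3: (700/1960)²·(1 − 73/700)·14.18²/73 = 0.31469
V̂(x̄_st) = 0.702587
SE(x̄_st) = √0.702587 = 0.838205

SE(x̄_st) ≈ 0.838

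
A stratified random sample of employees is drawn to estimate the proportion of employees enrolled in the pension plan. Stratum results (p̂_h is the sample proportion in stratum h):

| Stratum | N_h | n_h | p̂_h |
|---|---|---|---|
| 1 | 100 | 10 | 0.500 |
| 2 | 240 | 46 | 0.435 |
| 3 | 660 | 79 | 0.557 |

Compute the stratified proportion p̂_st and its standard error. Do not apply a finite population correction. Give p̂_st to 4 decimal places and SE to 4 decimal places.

N = 1000; stratum weights W_h = N_h/N.
p̂_st = Σ W_h p̂_h = (100·0.500 + 240·0.435 + 660·0.557)/1000 = 0.52202
V̂(p̂_st) = Σ W_h² p̂_h(1−p̂_h)/(n_h−1):
  stratum 1: (100/1000)²·0.500·0.500/9 = 0.000277778
  stratum 2: (240/1000)²·0.435·0.565/45 = 0.000314592
  stratum 3: (660/1000)²·0.557·0.443/78 = 0.00137801
V̂(p̂_st) = 0.00197038; SE = √V̂ = 0.044389

p̂_st ≈ 0.5220, SE ≈ 0.0444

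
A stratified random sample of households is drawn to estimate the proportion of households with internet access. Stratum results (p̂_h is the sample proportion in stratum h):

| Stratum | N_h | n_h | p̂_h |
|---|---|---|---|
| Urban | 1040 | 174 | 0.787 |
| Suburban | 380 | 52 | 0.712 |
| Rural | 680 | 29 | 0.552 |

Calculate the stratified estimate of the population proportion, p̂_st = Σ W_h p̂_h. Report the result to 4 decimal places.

p̂_st ≈ 0.6973

N = 2100; stratum weights W_h = N_h/N.
p̂_st = Σ W_h p̂_h = (1040·0.787 + 380·0.712 + 680·0.552)/2100 = 0.69733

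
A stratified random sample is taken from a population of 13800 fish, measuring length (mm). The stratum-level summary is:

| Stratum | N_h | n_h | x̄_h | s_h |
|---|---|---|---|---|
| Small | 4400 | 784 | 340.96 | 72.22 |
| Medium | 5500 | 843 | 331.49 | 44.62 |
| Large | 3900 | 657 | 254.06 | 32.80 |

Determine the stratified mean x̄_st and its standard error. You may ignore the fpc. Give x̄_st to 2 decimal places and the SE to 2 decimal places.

x̄_st = Σ W_h x̄_h = (4400·340.96 + 5500·331.49 + 3900·254.06)/13800 = 312.62703
V̂(x̄_st) = Σ W_h² s_h²/n_h, with W_h = N_h/N and N = 13800:
  stratum Small: (4400/13800)²·72.22²/784 = 0.67631
  stratum Medium: (5500/13800)²·44.62²/843 = 0.375145
  stratum Large: (3900/13800)²·32.80²/657 = 0.130784
V̂(x̄_st) = 1.18224
SE(x̄_st) = √1.18224 = 1.08731

x̄_st ≈ 312.63, SE ≈ 1.09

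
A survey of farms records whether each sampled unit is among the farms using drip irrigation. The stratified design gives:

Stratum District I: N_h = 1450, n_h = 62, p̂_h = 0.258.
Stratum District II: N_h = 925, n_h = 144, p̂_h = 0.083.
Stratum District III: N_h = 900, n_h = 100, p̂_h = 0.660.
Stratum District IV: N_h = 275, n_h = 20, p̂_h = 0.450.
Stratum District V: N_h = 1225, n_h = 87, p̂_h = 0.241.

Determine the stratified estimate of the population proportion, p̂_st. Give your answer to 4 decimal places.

p̂_st ≈ 0.3066

N = 4775; stratum weights W_h = N_h/N.
p̂_st = Σ W_h p̂_h = (1450·0.258 + 925·0.083 + 900·0.660 + 275·0.450 + 1225·0.241)/4775 = 0.30657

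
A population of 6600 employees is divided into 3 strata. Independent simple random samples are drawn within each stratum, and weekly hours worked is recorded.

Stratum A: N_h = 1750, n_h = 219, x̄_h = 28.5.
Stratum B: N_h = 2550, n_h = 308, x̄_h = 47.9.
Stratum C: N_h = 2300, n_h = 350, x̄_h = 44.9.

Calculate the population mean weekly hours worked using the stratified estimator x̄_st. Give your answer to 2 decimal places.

x̄_st ≈ 41.71

N = Σ N_h = 6600. Stratum weights W_h = N_h/N.
x̄_st = (1750·28.5 + 2550·47.9 + 2300·44.9) / 6600 = 41.7106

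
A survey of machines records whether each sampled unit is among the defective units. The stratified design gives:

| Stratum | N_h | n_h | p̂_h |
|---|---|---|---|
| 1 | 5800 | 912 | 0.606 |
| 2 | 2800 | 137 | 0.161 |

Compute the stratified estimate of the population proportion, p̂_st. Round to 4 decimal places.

N = 8600; stratum weights W_h = N_h/N.
p̂_st = Σ W_h p̂_h = (5800·0.606 + 2800·0.161)/8600 = 0.46112

p̂_st ≈ 0.4611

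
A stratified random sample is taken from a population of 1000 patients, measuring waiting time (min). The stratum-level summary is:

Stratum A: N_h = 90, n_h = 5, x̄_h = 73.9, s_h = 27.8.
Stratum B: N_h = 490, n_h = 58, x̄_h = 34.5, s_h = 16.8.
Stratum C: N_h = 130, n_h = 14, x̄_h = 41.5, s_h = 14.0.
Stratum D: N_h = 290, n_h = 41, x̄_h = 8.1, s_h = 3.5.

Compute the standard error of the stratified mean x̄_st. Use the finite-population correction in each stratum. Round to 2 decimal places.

V̂(x̄_st) = Σ W_h² (1 − n_h/N_h) s_h²/n_h, with W_h = N_h/N and N = 1000:
  stratum A: (90/1000)²·(1 − 5/90)·27.8²/5 = 1.18245
  stratum B: (490/1000)²·(1 − 58/490)·16.8²/58 = 1.03008
  stratum C: (130/1000)²·(1 − 14/130)·14.0²/14 = 0.21112
  stratum D: (290/1000)²·(1 − 41/290)·3.5²/41 = 0.0215749
V̂(x̄_st) = 2.44522
SE(x̄_st) = √2.44522 = 1.56372

SE(x̄_st) ≈ 1.56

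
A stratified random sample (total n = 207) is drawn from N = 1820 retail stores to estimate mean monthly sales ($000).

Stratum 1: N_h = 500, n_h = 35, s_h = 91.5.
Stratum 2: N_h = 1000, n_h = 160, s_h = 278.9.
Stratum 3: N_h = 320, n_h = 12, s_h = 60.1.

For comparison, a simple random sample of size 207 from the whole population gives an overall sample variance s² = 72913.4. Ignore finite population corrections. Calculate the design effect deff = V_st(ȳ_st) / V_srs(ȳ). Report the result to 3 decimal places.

deff ≈ 0.494

V̂(ȳ_st) = Σ W_h² s_h²/n_h, with W_h = N_h/N and N = 1820:
  stratum 1: (500/1820)²·91.5²/35 = 18.0539
  stratum 2: (1000/1820)²·278.9²/160 = 146.769
  stratum 3: (320/1820)²·60.1²/12 = 9.30518
V_st = 174.128
V_srs = s²/n = 72913.4/207 = 352.239
deff = V_st / V_srs = 174.128/352.239 = 0.4943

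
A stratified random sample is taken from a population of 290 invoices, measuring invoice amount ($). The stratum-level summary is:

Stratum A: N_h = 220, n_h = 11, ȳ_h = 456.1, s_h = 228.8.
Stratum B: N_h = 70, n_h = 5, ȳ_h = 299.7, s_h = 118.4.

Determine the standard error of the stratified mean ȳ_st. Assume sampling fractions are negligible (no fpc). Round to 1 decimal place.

V̂(ȳ_st) = Σ W_h² s_h²/n_h, with W_h = N_h/N and N = 290:
  stratum A: (220/290)²·228.8²/11 = 2738.85
  stratum B: (70/290)²·118.4²/5 = 163.355
V̂(ȳ_st) = 2902.21
SE(ȳ_st) = √2902.21 = 53.8721

SE(ȳ_st) ≈ 53.9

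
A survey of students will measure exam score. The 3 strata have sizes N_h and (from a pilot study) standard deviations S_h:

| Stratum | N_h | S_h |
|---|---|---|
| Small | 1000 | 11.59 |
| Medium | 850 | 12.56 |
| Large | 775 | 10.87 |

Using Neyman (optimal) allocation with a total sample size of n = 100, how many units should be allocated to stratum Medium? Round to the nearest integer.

35

Neyman allocation: n_h = n · N_h S_h / Σ N_i S_i, with n = 100.
  stratum Small: N_h·S_h = 1000·11.59 = 11590.00
  stratum Medium: N_h·S_h = 850·12.56 = 10676.00
  stratum Large: N_h·S_h = 775·10.87 = 8424.25
Σ N_h S_h = 30690.25
n for stratum Medium = 100·10676.00/30690.25 = 34.786 → 35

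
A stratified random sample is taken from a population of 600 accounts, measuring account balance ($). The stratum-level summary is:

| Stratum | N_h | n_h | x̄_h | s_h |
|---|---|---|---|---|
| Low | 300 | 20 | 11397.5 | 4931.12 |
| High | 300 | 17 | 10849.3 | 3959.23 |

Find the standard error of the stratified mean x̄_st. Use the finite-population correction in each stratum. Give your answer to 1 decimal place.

SE(x̄_st) ≈ 707.9

V̂(x̄_st) = Σ W_h² (1 − n_h/N_h) s_h²/n_h, with W_h = N_h/N and N = 600:
  stratum Low: (300/600)²·(1 − 20/300)·4931.12²/20 = 283686
  stratum High: (300/600)²·(1 − 17/300)·3959.23²/17 = 217459
V̂(x̄_st) = 501145
SE(x̄_st) = √501145 = 707.916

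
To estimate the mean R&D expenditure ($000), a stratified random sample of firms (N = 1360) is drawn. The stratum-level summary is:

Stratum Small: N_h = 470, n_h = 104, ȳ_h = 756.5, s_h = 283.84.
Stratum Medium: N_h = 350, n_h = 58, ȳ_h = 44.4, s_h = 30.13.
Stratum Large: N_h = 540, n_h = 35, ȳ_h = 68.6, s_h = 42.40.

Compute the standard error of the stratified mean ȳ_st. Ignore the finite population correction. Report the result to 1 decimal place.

V̂(ȳ_st) = Σ W_h² s_h²/n_h, with W_h = N_h/N and N = 1360:
  stratum Small: (470/1360)²·283.84²/104 = 92.5192
  stratum Medium: (350/1360)²·30.13²/58 = 1.03664
  stratum Large: (540/1360)²·42.40²/35 = 8.09792
V̂(ȳ_st) = 101.654
SE(ȳ_st) = √101.654 = 10.0823

SE(ȳ_st) ≈ 10.1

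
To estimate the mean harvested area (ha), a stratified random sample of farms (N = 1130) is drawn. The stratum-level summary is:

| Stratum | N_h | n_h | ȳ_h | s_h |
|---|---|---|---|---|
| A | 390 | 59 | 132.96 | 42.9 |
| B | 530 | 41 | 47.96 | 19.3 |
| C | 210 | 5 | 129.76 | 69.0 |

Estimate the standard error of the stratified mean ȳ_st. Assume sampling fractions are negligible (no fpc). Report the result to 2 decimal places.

V̂(ȳ_st) = Σ W_h² s_h²/n_h, with W_h = N_h/N and N = 1130:
  stratum A: (390/1130)²·42.9²/59 = 3.71565
  stratum B: (530/1130)²·19.3²/41 = 1.9986
  stratum C: (210/1130)²·69.0²/5 = 32.8859
V̂(ȳ_st) = 38.6002
SE(ȳ_st) = √38.6002 = 6.2129

SE(ȳ_st) ≈ 6.21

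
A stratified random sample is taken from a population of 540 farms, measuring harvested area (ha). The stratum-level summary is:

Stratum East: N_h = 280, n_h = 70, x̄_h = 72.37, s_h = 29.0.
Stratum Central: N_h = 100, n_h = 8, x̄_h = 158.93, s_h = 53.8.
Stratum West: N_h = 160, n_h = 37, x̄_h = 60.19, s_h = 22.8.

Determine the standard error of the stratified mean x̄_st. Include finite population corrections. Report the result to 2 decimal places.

V̂(x̄_st) = Σ W_h² (1 − n_h/N_h) s_h²/n_h, with W_h = N_h/N and N = 540:
  stratum East: (280/540)²·(1 − 70/280)·29.0²/70 = 2.42263
  stratum Central: (100/540)²·(1 − 8/100)·53.8²/8 = 11.415
  stratum West: (160/540)²·(1 − 37/160)·22.8²/37 = 0.948212
V̂(x̄_st) = 14.7858
SE(x̄_st) = √14.7858 = 3.84523

SE(x̄_st) ≈ 3.85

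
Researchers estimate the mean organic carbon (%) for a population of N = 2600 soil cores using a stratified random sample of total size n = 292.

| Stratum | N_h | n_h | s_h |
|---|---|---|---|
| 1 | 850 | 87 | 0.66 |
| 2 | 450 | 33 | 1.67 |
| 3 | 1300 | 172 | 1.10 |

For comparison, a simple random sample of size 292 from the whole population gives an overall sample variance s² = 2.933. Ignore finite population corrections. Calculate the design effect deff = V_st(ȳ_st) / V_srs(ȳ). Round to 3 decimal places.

deff ≈ 0.480

V̂(ȳ_st) = Σ W_h² s_h²/n_h, with W_h = N_h/N and N = 2600:
  stratum 1: (850/2600)²·0.66²/87 = 0.000535131
  stratum 2: (450/2600)²·1.67²/33 = 0.00253161
  stratum 3: (1300/2600)²·1.10²/172 = 0.00175872
V_st = 0.00482546
V_srs = s²/n = 2.933/292 = 0.0100445
deff = V_st / V_srs = 0.00482546/0.0100445 = 0.4804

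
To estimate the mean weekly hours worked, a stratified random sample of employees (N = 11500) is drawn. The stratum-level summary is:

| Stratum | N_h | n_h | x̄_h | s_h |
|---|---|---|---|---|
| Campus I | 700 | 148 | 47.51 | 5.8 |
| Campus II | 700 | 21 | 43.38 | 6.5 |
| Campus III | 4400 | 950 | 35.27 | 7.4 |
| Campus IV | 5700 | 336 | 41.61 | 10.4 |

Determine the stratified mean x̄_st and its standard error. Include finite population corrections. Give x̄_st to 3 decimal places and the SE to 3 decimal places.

x̄_st = Σ W_h x̄_h = (700·47.51 + 700·43.38 + 4400·35.27 + 5700·41.61)/11500 = 39.65113
V̂(x̄_st) = Σ W_h² (1 − n_h/N_h) s_h²/n_h, with W_h = N_h/N and N = 11500:
  stratum Campus I: (700/11500)²·(1 − 148/700)·5.8²/148 = 0.000664103
  stratum Campus II: (700/11500)²·(1 − 21/700)·6.5²/21 = 0.00723069
  stratum Campus III: (4400/11500)²·(1 − 950/4400)·7.4²/950 = 0.00661631
  stratum Campus IV: (5700/11500)²·(1 − 336/5700)·10.4²/336 = 0.074421
V̂(x̄_st) = 0.0889321
SE(x̄_st) = √0.0889321 = 0.298215

x̄_st ≈ 39.651, SE ≈ 0.298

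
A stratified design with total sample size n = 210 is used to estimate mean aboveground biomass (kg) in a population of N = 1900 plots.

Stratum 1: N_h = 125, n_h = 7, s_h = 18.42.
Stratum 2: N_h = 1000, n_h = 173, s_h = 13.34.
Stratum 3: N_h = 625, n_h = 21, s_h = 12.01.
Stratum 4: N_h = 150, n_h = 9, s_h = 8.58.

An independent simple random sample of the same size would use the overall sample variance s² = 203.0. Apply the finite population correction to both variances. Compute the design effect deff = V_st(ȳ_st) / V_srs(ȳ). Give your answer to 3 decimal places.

V̂(ȳ_st) = Σ W_h² (1 − n_h/N_h) s_h²/n_h, with W_h = N_h/N and N = 1900:
  stratum 1: (125/1900)²·(1 − 7/125)·18.42²/7 = 0.198046
  stratum 2: (1000/1900)²·(1 − 173/1000)·13.34²/173 = 0.235648
  stratum 3: (625/1900)²·(1 − 21/625)·12.01²/21 = 0.718251
  stratum 4: (150/1900)²·(1 − 9/150)·8.58²/9 = 0.047922
V_st = 1.19987
V_srs = (1 − 210/1900)·203.0/210 = 0.859825
deff = V_st / V_srs = 1.19987/0.859825 = 1.3955

deff ≈ 1.395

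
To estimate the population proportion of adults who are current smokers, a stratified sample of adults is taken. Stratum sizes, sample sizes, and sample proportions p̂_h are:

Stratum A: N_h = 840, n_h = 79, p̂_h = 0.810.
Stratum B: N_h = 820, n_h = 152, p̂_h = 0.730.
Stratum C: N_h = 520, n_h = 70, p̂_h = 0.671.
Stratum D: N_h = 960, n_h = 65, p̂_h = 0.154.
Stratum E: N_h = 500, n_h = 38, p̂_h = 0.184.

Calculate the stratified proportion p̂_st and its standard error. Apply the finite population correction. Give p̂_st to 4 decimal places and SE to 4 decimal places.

p̂_st ≈ 0.5131, SE ≈ 0.0202

N = 3640; stratum weights W_h = N_h/N.
p̂_st = Σ W_h p̂_h = (840·0.810 + 820·0.730 + 520·0.671 + 960·0.154 + 500·0.184)/3640 = 0.51312
V̂(p̂_st) = Σ W_h² (1 − n_h/N_h) p̂_h(1−p̂_h)/(n_h−1):
  stratum A: (840/3640)²·(1 − 79/840)·0.810·0.190/78 = 9.5193e-05
  stratum B: (820/3640)²·(1 − 152/820)·0.730·0.270/151 = 5.39631e-05
  stratum C: (520/3640)²·(1 − 70/520)·0.671·0.329/69 = 5.65044e-05
  stratum D: (960/3640)²·(1 − 65/960)·0.154·0.846/64 = 0.000132009
  stratum E: (500/3640)²·(1 − 38/500)·0.184·0.816/37 = 7.07482e-05
V̂(p̂_st) = 0.000408418; SE = √V̂ = 0.0202093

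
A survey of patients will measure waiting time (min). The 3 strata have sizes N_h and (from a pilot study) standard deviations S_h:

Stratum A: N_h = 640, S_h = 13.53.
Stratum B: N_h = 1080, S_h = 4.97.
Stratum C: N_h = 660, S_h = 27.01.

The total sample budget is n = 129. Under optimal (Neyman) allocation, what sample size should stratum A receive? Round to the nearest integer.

35

Neyman allocation: n_h = n · N_h S_h / Σ N_i S_i, with n = 129.
  stratum A: N_h·S_h = 640·13.53 = 8659.20
  stratum B: N_h·S_h = 1080·4.97 = 5367.60
  stratum C: N_h·S_h = 660·27.01 = 17826.60
Σ N_h S_h = 31853.40
n for stratum A = 129·8659.20/31853.40 = 35.068 → 35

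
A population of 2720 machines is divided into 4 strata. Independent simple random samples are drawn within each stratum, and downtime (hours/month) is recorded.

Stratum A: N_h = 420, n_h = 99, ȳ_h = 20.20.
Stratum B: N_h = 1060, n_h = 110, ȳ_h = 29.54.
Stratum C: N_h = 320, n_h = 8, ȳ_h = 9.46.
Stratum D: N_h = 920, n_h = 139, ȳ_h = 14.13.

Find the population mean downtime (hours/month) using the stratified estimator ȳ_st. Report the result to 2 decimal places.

ȳ_st ≈ 20.52

N = Σ N_h = 2720. Stratum weights W_h = N_h/N.
ȳ_st = (420·20.20 + 1060·29.54 + 320·9.46 + 920·14.13) / 2720 = 20.5232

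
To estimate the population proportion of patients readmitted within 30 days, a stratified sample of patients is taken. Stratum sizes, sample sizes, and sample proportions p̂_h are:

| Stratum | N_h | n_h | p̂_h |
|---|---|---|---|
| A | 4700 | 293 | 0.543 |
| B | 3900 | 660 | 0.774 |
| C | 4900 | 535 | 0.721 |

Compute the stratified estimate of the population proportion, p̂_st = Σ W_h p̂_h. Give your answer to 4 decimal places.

p̂_st ≈ 0.6743

N = 13500; stratum weights W_h = N_h/N.
p̂_st = Σ W_h p̂_h = (4700·0.543 + 3900·0.774 + 4900·0.721)/13500 = 0.67434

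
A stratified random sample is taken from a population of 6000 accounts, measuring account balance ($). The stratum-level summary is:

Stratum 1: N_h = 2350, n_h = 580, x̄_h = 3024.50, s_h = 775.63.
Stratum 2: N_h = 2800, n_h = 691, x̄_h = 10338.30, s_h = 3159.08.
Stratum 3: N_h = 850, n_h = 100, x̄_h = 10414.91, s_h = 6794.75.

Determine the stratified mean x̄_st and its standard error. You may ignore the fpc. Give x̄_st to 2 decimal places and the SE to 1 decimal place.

x̄_st = Σ W_h x̄_h = (2350·3024.50 + 2800·10338.30 + 850·10414.91)/6000 = 7484.58142
V̂(x̄_st) = Σ W_h² s_h²/n_h, with W_h = N_h/N and N = 6000:
  stratum 1: (2350/6000)²·775.63²/580 = 159.116
  stratum 2: (2800/6000)²·3159.08²/691 = 3145.26
  stratum 3: (850/6000)²·6794.75²/100 = 9265.79
V̂(x̄_st) = 12570.2
SE(x̄_st) = √12570.2 = 112.117

x̄_st ≈ 7484.58, SE ≈ 112.1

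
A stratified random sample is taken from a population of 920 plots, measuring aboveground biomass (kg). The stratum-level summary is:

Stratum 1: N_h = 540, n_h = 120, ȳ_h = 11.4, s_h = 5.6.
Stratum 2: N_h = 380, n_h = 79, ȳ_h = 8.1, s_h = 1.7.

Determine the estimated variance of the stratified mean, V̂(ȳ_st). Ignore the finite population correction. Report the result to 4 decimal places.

V̂(ȳ_st) ≈ 0.0963

V̂(ȳ_st) = Σ W_h² s_h²/n_h, with W_h = N_h/N and N = 920:
  stratum 1: (540/920)²·5.6²/120 = 0.090034
  stratum 2: (380/920)²·1.7²/79 = 0.00624112
V̂(ȳ_st) = 0.0962751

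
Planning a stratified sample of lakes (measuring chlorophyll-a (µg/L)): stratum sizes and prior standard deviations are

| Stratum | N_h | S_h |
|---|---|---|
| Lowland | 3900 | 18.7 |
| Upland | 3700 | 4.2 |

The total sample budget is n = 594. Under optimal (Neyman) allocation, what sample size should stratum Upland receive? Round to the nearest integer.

104

Neyman allocation: n_h = n · N_h S_h / Σ N_i S_i, with n = 594.
  stratum Lowland: N_h·S_h = 3900·18.7 = 72930.00
  stratum Upland: N_h·S_h = 3700·4.2 = 15540.00
Σ N_h S_h = 88470.00
n for stratum Upland = 594·15540.00/88470.00 = 104.338 → 104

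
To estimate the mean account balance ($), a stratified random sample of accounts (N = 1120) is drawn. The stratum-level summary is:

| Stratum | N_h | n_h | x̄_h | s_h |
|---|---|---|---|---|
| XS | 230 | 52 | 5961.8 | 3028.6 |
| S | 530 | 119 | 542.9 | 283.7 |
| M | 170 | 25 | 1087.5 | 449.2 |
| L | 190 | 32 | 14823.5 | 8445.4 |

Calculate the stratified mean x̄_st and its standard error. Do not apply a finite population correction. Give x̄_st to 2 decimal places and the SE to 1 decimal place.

x̄_st = Σ W_h x̄_h = (230·5961.8 + 530·542.9 + 170·1087.5 + 190·14823.5)/1120 = 4160.97411
V̂(x̄_st) = Σ W_h² s_h²/n_h, with W_h = N_h/N and N = 1120:
  stratum XS: (230/1120)²·3028.6²/52 = 7438.75
  stratum S: (530/1120)²·283.7²/119 = 151.456
  stratum M: (170/1120)²·449.2²/25 = 185.952
  stratum L: (190/1120)²·8445.4²/32 = 64144.8
V̂(x̄_st) = 71921
SE(x̄_st) = √71921 = 268.181

x̄_st ≈ 4160.97, SE ≈ 268.2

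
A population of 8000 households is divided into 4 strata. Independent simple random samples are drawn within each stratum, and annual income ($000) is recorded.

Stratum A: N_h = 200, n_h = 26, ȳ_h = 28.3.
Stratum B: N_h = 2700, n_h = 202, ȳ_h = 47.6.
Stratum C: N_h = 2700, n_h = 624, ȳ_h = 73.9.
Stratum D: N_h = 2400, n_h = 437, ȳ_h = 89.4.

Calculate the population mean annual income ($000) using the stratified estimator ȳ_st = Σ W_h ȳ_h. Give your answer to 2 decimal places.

ȳ_st ≈ 68.53

N = Σ N_h = 8000. Stratum weights W_h = N_h/N.
ȳ_st = (200·28.3 + 2700·47.6 + 2700·73.9 + 2400·89.4) / 8000 = 68.5337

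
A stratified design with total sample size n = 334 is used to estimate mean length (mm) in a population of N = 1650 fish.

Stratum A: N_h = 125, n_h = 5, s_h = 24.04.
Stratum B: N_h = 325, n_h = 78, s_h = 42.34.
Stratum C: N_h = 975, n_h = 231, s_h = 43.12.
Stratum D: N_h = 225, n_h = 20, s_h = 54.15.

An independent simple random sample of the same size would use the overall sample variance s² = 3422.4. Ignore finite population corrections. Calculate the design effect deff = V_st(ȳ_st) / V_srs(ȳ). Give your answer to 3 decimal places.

deff ≈ 0.692

V̂(ȳ_st) = Σ W_h² s_h²/n_h, with W_h = N_h/N and N = 1650:
  stratum A: (125/1650)²·24.04²/5 = 0.663363
  stratum B: (325/1650)²·42.34²/78 = 0.891674
  stratum C: (975/1650)²·43.12²/231 = 2.81052
  stratum D: (225/1650)²·54.15²/20 = 2.72624
V_st = 7.0918
V_srs = s²/n = 3422.4/334 = 10.2467
deff = V_st / V_srs = 7.0918/10.2467 = 0.6921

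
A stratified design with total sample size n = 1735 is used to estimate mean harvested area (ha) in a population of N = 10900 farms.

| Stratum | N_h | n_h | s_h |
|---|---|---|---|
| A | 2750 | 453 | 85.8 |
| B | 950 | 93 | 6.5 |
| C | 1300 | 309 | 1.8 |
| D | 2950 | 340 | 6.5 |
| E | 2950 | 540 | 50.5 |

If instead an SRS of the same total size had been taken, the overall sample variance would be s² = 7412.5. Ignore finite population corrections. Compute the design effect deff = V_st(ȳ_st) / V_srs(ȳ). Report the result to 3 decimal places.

deff ≈ 0.326

V̂(ȳ_st) = Σ W_h² s_h²/n_h, with W_h = N_h/N and N = 10900:
  stratum A: (2750/10900)²·85.8²/453 = 1.0344
  stratum B: (950/10900)²·6.5²/93 = 0.00345094
  stratum C: (1300/10900)²·1.8²/309 = 0.000149149
  stratum D: (2950/10900)²·6.5²/340 = 0.00910204
  stratum E: (2950/10900)²·50.5²/540 = 0.345923
V_st = 1.39303
V_srs = s²/n = 7412.5/1735 = 4.27233
deff = V_st / V_srs = 1.39303/4.27233 = 0.3261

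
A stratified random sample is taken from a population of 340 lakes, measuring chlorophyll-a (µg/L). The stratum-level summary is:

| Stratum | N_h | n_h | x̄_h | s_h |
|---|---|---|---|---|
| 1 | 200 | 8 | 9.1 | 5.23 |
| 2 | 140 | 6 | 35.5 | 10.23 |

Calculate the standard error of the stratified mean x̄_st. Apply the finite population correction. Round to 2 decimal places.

SE(x̄_st) ≈ 1.99

V̂(x̄_st) = Σ W_h² (1 − n_h/N_h) s_h²/n_h, with W_h = N_h/N and N = 340:
  stratum 1: (200/340)²·(1 − 8/200)·5.23²/8 = 1.13576
  stratum 2: (140/340)²·(1 − 6/140)·10.23²/6 = 2.83058
V̂(x̄_st) = 3.96634
SE(x̄_st) = √3.96634 = 1.99157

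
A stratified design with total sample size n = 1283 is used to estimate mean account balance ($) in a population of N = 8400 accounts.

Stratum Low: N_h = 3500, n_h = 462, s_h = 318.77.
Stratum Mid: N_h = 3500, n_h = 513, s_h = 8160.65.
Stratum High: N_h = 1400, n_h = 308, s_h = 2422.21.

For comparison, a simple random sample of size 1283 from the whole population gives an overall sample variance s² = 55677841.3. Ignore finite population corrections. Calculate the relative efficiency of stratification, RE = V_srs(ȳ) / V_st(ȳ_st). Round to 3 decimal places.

RE ≈ 1.878

V̂(ȳ_st) = Σ W_h² s_h²/n_h, with W_h = N_h/N and N = 8400:
  stratum Low: (3500/8400)²·318.77²/462 = 38.1848
  stratum Mid: (3500/8400)²·8160.65²/513 = 22537.7
  stratum High: (1400/8400)²·2422.21²/308 = 529.14
V_st = 23105
V_srs = s²/n = 55677841.3/1283 = 43396.6
Relative efficiency = V_srs / V_st = 43396.6/23105 = 1.8782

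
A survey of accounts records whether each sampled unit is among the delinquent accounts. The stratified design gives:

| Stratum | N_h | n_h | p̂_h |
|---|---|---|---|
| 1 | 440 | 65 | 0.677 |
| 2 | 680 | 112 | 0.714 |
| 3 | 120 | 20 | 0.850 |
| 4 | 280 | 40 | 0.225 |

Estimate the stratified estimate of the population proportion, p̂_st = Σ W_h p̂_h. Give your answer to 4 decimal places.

p̂_st ≈ 0.6239

N = 1520; stratum weights W_h = N_h/N.
p̂_st = Σ W_h p̂_h = (440·0.677 + 680·0.714 + 120·0.850 + 280·0.225)/1520 = 0.62395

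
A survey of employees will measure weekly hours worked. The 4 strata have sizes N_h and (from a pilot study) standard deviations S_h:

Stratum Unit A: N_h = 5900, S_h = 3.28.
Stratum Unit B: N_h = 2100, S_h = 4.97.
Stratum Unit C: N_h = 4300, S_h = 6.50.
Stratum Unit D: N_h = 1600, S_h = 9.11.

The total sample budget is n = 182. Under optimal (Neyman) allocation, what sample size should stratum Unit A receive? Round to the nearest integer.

49

Neyman allocation: n_h = n · N_h S_h / Σ N_i S_i, with n = 182.
  stratum Unit A: N_h·S_h = 5900·3.28 = 19352.00
  stratum Unit B: N_h·S_h = 2100·4.97 = 10437.00
  stratum Unit C: N_h·S_h = 4300·6.50 = 27950.00
  stratum Unit D: N_h·S_h = 1600·9.11 = 14576.00
Σ N_h S_h = 72315.00
n for stratum Unit A = 182·19352.00/72315.00 = 48.704 → 49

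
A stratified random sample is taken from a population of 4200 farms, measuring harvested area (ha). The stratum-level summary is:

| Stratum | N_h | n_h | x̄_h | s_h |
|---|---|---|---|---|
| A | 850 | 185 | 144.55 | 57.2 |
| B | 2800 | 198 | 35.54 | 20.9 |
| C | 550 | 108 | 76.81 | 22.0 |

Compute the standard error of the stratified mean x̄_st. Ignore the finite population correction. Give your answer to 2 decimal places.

SE(x̄_st) ≈ 1.33

V̂(x̄_st) = Σ W_h² s_h²/n_h, with W_h = N_h/N and N = 4200:
  stratum A: (850/4200)²·57.2²/185 = 0.724369
  stratum B: (2800/4200)²·20.9²/198 = 0.980494
  stratum C: (550/4200)²·22.0²/108 = 0.0768508
V̂(x̄_st) = 1.78171
SE(x̄_st) = √1.78171 = 1.33481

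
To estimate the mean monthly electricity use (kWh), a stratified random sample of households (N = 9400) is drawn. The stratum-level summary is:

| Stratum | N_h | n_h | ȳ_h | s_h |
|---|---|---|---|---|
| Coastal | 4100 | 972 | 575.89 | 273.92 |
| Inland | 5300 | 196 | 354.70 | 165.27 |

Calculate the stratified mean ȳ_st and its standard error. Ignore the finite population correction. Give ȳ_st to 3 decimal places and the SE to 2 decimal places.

ȳ_st ≈ 451.176, SE ≈ 7.68

ȳ_st = Σ W_h ȳ_h = (4100·575.89 + 5300·354.70)/9400 = 451.17649
V̂(ȳ_st) = Σ W_h² s_h²/n_h, with W_h = N_h/N and N = 9400:
  stratum Coastal: (4100/9400)²·273.92²/972 = 14.6857
  stratum Inland: (5300/9400)²·165.27²/196 = 44.3025
V̂(ȳ_st) = 58.9881
SE(ȳ_st) = √58.9881 = 7.68037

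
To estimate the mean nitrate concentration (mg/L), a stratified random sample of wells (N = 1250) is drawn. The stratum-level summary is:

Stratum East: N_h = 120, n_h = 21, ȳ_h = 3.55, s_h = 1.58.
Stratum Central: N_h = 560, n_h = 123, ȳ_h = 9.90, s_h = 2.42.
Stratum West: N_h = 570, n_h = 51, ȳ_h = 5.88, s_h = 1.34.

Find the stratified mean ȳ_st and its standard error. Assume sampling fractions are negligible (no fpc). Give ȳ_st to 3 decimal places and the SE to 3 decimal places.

ȳ_st = Σ W_h ȳ_h = (120·3.55 + 560·9.90 + 570·5.88)/1250 = 7.45728
V̂(ȳ_st) = Σ W_h² s_h²/n_h, with W_h = N_h/N and N = 1250:
  stratum East: (120/1250)²·1.58²/21 = 0.00109556
  stratum Central: (560/1250)²·2.42²/123 = 0.00955612
  stratum West: (570/1250)²·1.34²/51 = 0.00732098
V̂(ȳ_st) = 0.0179727
SE(ȳ_st) = √0.0179727 = 0.134062

ȳ_st ≈ 7.457, SE ≈ 0.134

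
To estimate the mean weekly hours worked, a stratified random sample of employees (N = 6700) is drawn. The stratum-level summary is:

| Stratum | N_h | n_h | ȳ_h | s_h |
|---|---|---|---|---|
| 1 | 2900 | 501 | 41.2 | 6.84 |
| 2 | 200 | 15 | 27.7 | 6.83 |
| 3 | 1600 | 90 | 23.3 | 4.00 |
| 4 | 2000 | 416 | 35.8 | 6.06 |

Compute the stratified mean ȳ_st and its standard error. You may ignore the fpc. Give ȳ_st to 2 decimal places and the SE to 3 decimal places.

ȳ_st = Σ W_h ȳ_h = (2900·41.2 + 200·27.7 + 1600·23.3 + 2000·35.8)/6700 = 34.91045
V̂(ȳ_st) = Σ W_h² s_h²/n_h, with W_h = N_h/N and N = 6700:
  stratum 1: (2900/6700)²·6.84²/501 = 0.0174953
  stratum 2: (200/6700)²·6.83²/15 = 0.00277115
  stratum 3: (1600/6700)²·4.00²/90 = 0.0101384
  stratum 4: (2000/6700)²·6.06²/416 = 0.00786615
V̂(ȳ_st) = 0.0382709
SE(ȳ_st) = √0.0382709 = 0.19563

ȳ_st ≈ 34.91, SE ≈ 0.196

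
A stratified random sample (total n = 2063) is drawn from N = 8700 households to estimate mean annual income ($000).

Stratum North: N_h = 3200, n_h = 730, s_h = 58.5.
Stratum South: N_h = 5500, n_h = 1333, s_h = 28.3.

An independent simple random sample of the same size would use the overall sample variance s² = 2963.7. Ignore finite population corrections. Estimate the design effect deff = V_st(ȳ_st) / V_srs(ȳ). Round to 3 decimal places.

deff ≈ 0.609

V̂(ȳ_st) = Σ W_h² s_h²/n_h, with W_h = N_h/N and N = 8700:
  stratum North: (3200/8700)²·58.5²/730 = 0.634235
  stratum South: (5500/8700)²·28.3²/1333 = 0.240121
V_st = 0.874356
V_srs = s²/n = 2963.7/2063 = 1.4366
deff = V_st / V_srs = 0.874356/1.4366 = 0.6086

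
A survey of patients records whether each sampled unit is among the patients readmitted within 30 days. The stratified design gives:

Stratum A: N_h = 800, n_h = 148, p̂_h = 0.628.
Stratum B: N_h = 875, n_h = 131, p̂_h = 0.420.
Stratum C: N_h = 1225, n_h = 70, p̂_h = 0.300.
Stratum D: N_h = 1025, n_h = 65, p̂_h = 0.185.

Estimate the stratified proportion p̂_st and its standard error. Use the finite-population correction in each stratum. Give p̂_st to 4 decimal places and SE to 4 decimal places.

p̂_st ≈ 0.3636, SE ≈ 0.0237

N = 3925; stratum weights W_h = N_h/N.
p̂_st = Σ W_h p̂_h = (800·0.628 + 875·0.420 + 1225·0.300 + 1025·0.185)/3925 = 0.36357
V̂(p̂_st) = Σ W_h² (1 − n_h/N_h) p̂_h(1−p̂_h)/(n_h−1):
  stratum A: (800/3925)²·(1 − 148/800)·0.628·0.372/147 = 5.38076e-05
  stratum B: (875/3925)²·(1 − 131/875)·0.420·0.580/130 = 7.91837e-05
  stratum C: (1225/3925)²·(1 − 70/1225)·0.300·0.700/69 = 0.000279517
  stratum D: (1025/3925)²·(1 − 65/1025)·0.185·0.815/64 = 0.000150475
V̂(p̂_st) = 0.000562984; SE = √V̂ = 0.0237273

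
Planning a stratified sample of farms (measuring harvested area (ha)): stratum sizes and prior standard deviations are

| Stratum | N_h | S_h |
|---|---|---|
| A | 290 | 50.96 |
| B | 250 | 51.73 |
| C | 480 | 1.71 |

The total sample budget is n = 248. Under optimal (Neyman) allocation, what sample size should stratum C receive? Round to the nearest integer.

7

Neyman allocation: n_h = n · N_h S_h / Σ N_i S_i, with n = 248.
  stratum A: N_h·S_h = 290·50.96 = 14778.40
  stratum B: N_h·S_h = 250·51.73 = 12932.50
  stratum C: N_h·S_h = 480·1.71 = 820.80
Σ N_h S_h = 28531.70
n for stratum C = 248·820.80/28531.70 = 7.134 → 7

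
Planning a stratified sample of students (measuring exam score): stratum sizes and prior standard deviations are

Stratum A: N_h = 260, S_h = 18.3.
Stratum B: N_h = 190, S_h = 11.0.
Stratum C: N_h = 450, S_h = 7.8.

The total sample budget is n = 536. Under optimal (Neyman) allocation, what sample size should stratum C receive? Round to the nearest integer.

182

Neyman allocation: n_h = n · N_h S_h / Σ N_i S_i, with n = 536.
  stratum A: N_h·S_h = 260·18.3 = 4758.00
  stratum B: N_h·S_h = 190·11.0 = 2090.00
  stratum C: N_h·S_h = 450·7.8 = 3510.00
Σ N_h S_h = 10358.00
n for stratum C = 536·3510.00/10358.00 = 181.634 → 182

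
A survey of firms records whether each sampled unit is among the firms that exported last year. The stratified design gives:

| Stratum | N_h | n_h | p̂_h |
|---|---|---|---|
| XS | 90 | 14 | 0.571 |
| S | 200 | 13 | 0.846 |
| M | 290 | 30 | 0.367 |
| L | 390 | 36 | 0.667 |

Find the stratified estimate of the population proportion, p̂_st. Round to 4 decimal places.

p̂_st ≈ 0.6053

N = 970; stratum weights W_h = N_h/N.
p̂_st = Σ W_h p̂_h = (90·0.571 + 200·0.846 + 290·0.367 + 390·0.667)/970 = 0.60531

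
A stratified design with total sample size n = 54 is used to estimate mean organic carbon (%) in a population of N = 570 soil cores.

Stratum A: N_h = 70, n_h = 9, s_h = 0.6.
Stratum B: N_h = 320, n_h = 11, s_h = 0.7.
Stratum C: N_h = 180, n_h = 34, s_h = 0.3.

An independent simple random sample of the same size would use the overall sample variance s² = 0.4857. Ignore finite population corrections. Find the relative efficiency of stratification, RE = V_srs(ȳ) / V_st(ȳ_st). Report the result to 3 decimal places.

V̂(ȳ_st) = Σ W_h² s_h²/n_h, with W_h = N_h/N and N = 570:
  stratum A: (70/570)²·0.6²/9 = 0.000603263
  stratum B: (320/570)²·0.7²/11 = 0.0140396
  stratum C: (180/570)²·0.3²/34 = 0.000263973
V_st = 0.0149068
V_srs = s²/n = 0.4857/54 = 0.00899444
Relative efficiency = V_srs / V_st = 0.00899444/0.0149068 = 0.6034

RE ≈ 0.603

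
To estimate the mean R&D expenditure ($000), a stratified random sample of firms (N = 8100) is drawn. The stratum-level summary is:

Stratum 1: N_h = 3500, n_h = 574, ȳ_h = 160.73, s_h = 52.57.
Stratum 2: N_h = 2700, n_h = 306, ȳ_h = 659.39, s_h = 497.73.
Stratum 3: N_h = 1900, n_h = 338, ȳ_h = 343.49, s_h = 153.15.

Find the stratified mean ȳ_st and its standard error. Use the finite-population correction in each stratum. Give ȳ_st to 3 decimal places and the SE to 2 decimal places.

ȳ_st = Σ W_h ȳ_h = (3500·160.73 + 2700·659.39 + 1900·343.49)/8100 = 369.81963
V̂(ȳ_st) = Σ W_h² (1 − n_h/N_h) s_h²/n_h, with W_h = N_h/N and N = 8100:
  stratum 1: (3500/8100)²·(1 − 574/3500)·52.57²/574 = 0.751513
  stratum 2: (2700/8100)²·(1 − 306/2700)·497.73²/306 = 79.7598
  stratum 3: (1900/8100)²·(1 − 338/1900)·153.15²/338 = 3.13893
V̂(ȳ_st) = 83.6502
SE(ȳ_st) = √83.6502 = 9.14605

ȳ_st ≈ 369.820, SE ≈ 9.15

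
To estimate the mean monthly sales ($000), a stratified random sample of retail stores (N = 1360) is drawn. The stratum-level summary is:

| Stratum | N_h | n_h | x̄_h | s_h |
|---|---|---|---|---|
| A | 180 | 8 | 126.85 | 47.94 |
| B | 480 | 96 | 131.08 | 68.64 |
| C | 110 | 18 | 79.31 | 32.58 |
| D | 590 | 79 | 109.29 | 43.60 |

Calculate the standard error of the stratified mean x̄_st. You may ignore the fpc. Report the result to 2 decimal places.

V̂(x̄_st) = Σ W_h² s_h²/n_h, with W_h = N_h/N and N = 1360:
  stratum A: (180/1360)²·47.94²/8 = 5.03238
  stratum B: (480/1360)²·68.64²/96 = 6.11347
  stratum C: (110/1360)²·32.58²/18 = 0.385778
  stratum D: (590/1360)²·43.60²/79 = 4.52868
V̂(x̄_st) = 16.0603
SE(x̄_st) = √16.0603 = 4.00753

SE(x̄_st) ≈ 4.01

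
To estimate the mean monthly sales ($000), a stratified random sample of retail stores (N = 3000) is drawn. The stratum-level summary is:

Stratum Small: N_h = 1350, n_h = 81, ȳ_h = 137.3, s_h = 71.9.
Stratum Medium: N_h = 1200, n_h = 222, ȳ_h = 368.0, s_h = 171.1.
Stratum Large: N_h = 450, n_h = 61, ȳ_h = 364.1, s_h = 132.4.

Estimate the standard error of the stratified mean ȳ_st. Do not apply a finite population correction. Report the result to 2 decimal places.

SE(ȳ_st) ≈ 6.36

V̂(ȳ_st) = Σ W_h² s_h²/n_h, with W_h = N_h/N and N = 3000:
  stratum Small: (1350/3000)²·71.9²/81 = 12.924
  stratum Medium: (1200/3000)²·171.1²/222 = 21.0993
  stratum Large: (450/3000)²·132.4²/61 = 6.4659
V̂(ȳ_st) = 40.4892
SE(ȳ_st) = √40.4892 = 6.36311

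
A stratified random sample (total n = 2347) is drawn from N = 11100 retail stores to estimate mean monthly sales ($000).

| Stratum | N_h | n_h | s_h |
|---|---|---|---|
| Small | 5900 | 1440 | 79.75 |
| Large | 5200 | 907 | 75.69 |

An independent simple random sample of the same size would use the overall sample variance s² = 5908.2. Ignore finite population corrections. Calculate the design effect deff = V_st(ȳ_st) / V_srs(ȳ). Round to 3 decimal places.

V̂(ȳ_st) = Σ W_h² s_h²/n_h, with W_h = N_h/N and N = 11100:
  stratum Small: (5900/11100)²·79.75²/1440 = 1.24783
  stratum Large: (5200/11100)²·75.69²/907 = 1.38621
V_st = 2.63405
V_srs = s²/n = 5908.2/2347 = 2.51734
deff = V_st / V_srs = 2.63405/2.51734 = 1.0464

deff ≈ 1.046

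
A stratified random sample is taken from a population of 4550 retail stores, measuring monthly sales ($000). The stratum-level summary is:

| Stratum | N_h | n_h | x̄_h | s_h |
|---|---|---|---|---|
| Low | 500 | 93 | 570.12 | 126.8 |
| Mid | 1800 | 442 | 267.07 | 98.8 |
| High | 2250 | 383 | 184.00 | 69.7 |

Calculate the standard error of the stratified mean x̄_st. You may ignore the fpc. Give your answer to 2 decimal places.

V̂(x̄_st) = Σ W_h² s_h²/n_h, with W_h = N_h/N and N = 4550:
  stratum Low: (500/4550)²·126.8²/93 = 2.08772
  stratum Mid: (1800/4550)²·98.8²/442 = 3.45632
  stratum High: (2250/4550)²·69.7²/383 = 3.10177
V̂(x̄_st) = 8.64581
SE(x̄_st) = √8.64581 = 2.94038

SE(x̄_st) ≈ 2.94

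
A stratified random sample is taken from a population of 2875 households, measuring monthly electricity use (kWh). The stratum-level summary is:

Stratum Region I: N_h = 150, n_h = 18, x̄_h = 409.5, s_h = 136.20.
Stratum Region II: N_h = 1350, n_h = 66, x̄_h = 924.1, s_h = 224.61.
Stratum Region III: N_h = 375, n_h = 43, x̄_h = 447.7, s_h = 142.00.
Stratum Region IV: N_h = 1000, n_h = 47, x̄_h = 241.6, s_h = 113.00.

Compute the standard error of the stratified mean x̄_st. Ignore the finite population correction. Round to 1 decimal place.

SE(x̄_st) ≈ 14.6

V̂(x̄_st) = Σ W_h² s_h²/n_h, with W_h = N_h/N and N = 2875:
  stratum Region I: (150/2875)²·136.20²/18 = 2.80536
  stratum Region II: (1350/2875)²·224.61²/66 = 168.541
  stratum Region III: (375/2875)²·142.00²/43 = 7.97802
  stratum Region IV: (1000/2875)²·113.00²/47 = 32.8688
V̂(x̄_st) = 212.193
SE(x̄_st) = √212.193 = 14.5669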